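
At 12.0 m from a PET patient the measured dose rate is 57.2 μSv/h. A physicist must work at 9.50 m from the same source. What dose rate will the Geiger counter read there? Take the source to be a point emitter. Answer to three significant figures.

91.3 μSv/h

By the inverse-square law, scaling from 12.0 m to 9.50 m:
(12.0/9.50)² = 1.596, so 57.2 × 1.596 = 91.29 μSv/h.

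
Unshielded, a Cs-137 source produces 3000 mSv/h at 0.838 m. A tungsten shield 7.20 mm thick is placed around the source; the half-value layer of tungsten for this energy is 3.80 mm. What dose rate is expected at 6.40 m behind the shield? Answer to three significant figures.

Distance alone: (0.838/6.40)² = 0.01714, so 3000 × 0.01714 = 51.42 mSv/h.
Shield: 7.20/3.80 = 1.895 half-value layers → attenuation 2^(−1.895) = 0.2689.
Combined: 51.42 × 0.2689 = 13.83 mSv/h.

13.8 mSv/h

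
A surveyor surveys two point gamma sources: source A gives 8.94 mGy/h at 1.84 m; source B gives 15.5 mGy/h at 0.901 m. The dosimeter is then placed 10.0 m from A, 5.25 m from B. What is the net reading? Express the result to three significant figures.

0.759 mGy/h

Each source contributes Iᵢ·(dᵢ/rᵢ)²; contributions add.
A: 8.94 × (1.84/10.0)² = 0.3027 mGy/h
B: 15.5 × (0.901/5.25)² = 0.4565 mGy/h
Total = 0.3027 + 0.4565 = 0.7592 mGy/h.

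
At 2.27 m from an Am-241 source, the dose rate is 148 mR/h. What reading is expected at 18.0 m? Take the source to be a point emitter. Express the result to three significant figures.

2.35 mR/h

Since intensity falls as 1/r², the rate at 18.0 m is
148 × (2.27/18.0)² = 148 × 0.01590 = 2.353 mR/h.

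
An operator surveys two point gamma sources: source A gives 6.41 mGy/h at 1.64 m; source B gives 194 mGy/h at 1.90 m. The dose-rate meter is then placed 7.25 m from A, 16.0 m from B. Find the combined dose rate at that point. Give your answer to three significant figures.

3.06 mGy/h

Each source contributes Iᵢ·(dᵢ/rᵢ)²; contributions add.
A: 6.41 × (1.64/7.25)² = 0.3280 mGy/h
B: 194 × (1.90/16.0)² = 2.736 mGy/h
Total = 0.3280 + 2.736 = 3.064 mGy/h.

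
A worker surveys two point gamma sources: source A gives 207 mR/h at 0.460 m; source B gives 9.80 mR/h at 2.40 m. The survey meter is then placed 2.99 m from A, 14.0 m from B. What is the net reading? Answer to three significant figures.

5.19 mR/h

By superposition, sum each source's inverse-square contribution:
A: 207 × (0.460/2.99)² = 4.899 mR/h
B: 9.80 × (2.40/14.0)² = 0.2880 mR/h
Total = 4.899 + 0.2880 = 5.187 mR/h.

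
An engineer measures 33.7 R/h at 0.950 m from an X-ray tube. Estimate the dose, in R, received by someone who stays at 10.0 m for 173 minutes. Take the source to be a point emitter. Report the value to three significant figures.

Intensity scales as (d₁/d₂)², so rate at 10.0 m:
33.7 × (0.950/10.0)² = 33.7 × 0.009025 = 0.3041 R/h.
Dose = rate × time = 0.3041 R/h × 2.883 h = 0.8767 R.

0.877 R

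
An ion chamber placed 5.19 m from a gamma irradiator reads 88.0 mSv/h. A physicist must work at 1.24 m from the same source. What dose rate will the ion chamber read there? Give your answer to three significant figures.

By the inverse-square law, scaling from 5.19 m to 1.24 m:
(5.19/1.24)² = 17.52, so 88.0 × 17.52 = 1542 mSv/h.

1540 mSv/h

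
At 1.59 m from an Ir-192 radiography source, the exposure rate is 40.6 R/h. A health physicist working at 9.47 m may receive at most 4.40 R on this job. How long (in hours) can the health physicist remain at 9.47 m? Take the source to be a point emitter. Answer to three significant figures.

Using I₁d₁² = I₂d₂², rate at 9.47 m:
40.6 × (1.59/9.47)² = 40.6 × 0.02819 = 1.145 R/h.
Stay time = 4.40 R ÷ 1.145 R/h = 3.843 h.

3.84 h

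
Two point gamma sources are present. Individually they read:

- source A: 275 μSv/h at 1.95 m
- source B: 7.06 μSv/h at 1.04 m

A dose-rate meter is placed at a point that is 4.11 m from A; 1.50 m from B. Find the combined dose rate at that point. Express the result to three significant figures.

By superposition, sum each source's inverse-square contribution:
A: 275 × (1.95/4.11)² = 61.90 μSv/h
B: 7.06 × (1.04/1.50)² = 3.394 μSv/h
Total = 61.90 + 3.394 = 65.29 μSv/h.

65.3 μSv/h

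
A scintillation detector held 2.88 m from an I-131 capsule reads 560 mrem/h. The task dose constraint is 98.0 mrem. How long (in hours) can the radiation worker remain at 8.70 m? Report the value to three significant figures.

By the inverse-square law, rate at 8.70 m:
(2.88/8.70)² = 0.1096, so 560 × 0.1096 = 61.38 mrem/h.
Stay time = 98.0 mrem ÷ 61.38 mrem/h = 1.597 h.

1.60 h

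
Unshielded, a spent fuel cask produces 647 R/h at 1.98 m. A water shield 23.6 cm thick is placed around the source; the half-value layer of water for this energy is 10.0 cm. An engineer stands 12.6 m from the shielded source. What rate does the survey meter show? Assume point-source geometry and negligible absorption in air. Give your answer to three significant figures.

3.11 R/h

Distance alone: (1.98/12.6)² = 0.02469, so 647 × 0.02469 = 15.97 R/h.
Shield: 23.6/10.0 = 2.360 half-value layers → attenuation 2^(−2.360) = 0.1948.
Combined: 15.97 × 0.1948 = 3.111 R/h.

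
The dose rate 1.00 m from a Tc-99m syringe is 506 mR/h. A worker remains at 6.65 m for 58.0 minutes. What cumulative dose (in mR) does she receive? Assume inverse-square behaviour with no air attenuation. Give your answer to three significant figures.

11.1 mR

By the inverse-square law, rate at 6.65 m:
506 × (1.00/6.65)² = 506 × 0.02261 = 11.44 mR/h.
Dose = rate × time = 11.44 mR/h × 0.9667 h = 11.06 mR.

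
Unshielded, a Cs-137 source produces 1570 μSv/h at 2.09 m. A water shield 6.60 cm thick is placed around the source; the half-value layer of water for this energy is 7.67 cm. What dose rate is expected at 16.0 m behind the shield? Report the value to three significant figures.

Distance alone: (2.09/16.0)² = 0.01706, so 1570 × 0.01706 = 26.78 μSv/h.
Shield: 6.60/7.67 = 0.8605 half-value layers → attenuation 2^(−0.8605) = 0.5508.
Combined: 26.78 × 0.5508 = 14.75 μSv/h.

14.8 μSv/h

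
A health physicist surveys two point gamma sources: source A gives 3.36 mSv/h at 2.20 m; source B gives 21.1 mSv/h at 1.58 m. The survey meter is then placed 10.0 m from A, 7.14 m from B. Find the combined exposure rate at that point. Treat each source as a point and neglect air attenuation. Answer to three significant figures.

Each source contributes Iᵢ·(dᵢ/rᵢ)²; contributions add.
A: 3.36 × (2.20/10.0)² = 0.1626 mSv/h
B: 21.1 × (1.58/7.14)² = 1.033 mSv/h
Total = 0.1626 + 1.033 = 1.196 mSv/h.

1.20 mSv/h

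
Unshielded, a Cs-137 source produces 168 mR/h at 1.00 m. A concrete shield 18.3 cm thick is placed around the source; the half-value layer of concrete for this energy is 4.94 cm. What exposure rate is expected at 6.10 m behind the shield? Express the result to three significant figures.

Distance alone: (1.00/6.10)² = 0.02687, so 168 × 0.02687 = 4.514 mR/h.
Shield: 18.3/4.94 = 3.704 half-value layers → attenuation 2^(−3.704) = 0.07673.
Combined: 4.514 × 0.07673 = 0.3464 mR/h.

0.346 mR/h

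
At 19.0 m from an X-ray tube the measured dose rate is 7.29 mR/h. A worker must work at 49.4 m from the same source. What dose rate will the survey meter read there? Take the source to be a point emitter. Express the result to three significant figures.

1.08 mR/h

Since intensity falls as 1/r², scaling from 19.0 m to 49.4 m:
7.29 × (19.0/49.4)² = 7.29 × 0.1479 = 1.078 mR/h.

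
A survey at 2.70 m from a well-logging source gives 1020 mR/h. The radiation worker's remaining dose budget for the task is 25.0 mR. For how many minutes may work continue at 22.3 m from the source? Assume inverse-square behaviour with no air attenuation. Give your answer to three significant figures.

Intensity scales as (d₁/d₂)², so rate at 22.3 m:
(2.70/22.3)² = 0.01466, so 1020 × 0.01466 = 14.95 mR/h.
Stay time = 25.0 mR ÷ 14.95 mR/h = 1.672 h = 100.3 min.

100 min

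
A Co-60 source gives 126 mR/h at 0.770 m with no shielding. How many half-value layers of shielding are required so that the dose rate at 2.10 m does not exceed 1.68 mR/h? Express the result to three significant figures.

3.33 half-value layers

At 2.10 m, distance alone gives (0.770/2.10)² = 0.1344, so 126 × 0.1344 = 16.93 mR/h.
Further attenuation needed: 16.93/1.68 = 10.08.
n = log₂(10.08) = 3.333 half-value layers.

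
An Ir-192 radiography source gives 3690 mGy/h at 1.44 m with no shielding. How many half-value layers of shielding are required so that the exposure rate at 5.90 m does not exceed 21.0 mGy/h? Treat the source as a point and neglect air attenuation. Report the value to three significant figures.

3.39 half-value layers

At 5.90 m, distance alone gives 3690 × (1.44/5.90)² = 3690 × 0.05957 = 219.8 mGy/h.
Further attenuation needed: 219.8/21.0 = 10.47.
n = log₂(10.47) = 3.388 half-value layers.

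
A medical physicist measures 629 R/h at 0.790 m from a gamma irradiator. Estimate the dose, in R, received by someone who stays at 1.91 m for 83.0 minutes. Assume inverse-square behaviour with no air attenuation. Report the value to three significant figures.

Using I₁d₁² = I₂d₂², rate at 1.91 m:
629 × (0.790/1.91)² = 629 × 0.1711 = 107.6 R/h.
Dose = rate × time = 107.6 R/h × 1.383 h = 148.8 R.

149 R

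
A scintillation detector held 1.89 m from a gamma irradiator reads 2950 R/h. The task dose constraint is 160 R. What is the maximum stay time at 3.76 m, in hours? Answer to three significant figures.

0.215 h

Using I₁d₁² = I₂d₂², rate at 3.76 m:
2950 × (1.89/3.76)² = 2950 × 0.2527 = 745.5 R/h.
Stay time = 160 R ÷ 745.5 R/h = 0.2146 h.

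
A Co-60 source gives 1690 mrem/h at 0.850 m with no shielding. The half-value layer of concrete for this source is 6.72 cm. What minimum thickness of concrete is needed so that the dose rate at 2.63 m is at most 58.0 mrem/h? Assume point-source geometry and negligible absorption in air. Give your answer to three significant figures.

10.8 cm

At 2.63 m, distance alone gives (0.850/2.63)² = 0.1045, so 1690 × 0.1045 = 176.6 mrem/h.
Further attenuation needed: 176.6/58.0 = 3.045.
n = log₂(3.045) = 1.606 half-value layers.
Thickness = 1.606 × 6.72 cm = 10.79 cm.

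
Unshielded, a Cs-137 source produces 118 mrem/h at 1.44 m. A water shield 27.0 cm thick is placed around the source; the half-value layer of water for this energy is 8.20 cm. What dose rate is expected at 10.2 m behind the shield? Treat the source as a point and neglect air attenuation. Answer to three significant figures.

0.240 mrem/h

Distance alone: 118 × (1.44/10.2)² = 118 × 0.01993 = 2.352 mrem/h.
Shield: 27.0/8.20 = 3.293 half-value layers → attenuation 2^(−3.293) = 0.1020.
Combined: 2.352 × 0.1020 = 0.2399 mrem/h.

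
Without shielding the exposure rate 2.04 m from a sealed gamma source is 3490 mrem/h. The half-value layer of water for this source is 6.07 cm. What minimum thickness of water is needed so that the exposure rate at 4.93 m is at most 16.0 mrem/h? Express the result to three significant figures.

At 4.93 m, distance alone gives 3490 × (2.04/4.93)² = 3490 × 0.1712 = 597.5 mrem/h.
Further attenuation needed: 597.5/16.0 = 37.34.
n = log₂(37.34) = 5.223 half-value layers.
Thickness = 5.223 × 6.07 cm = 31.70 cm.

31.7 cm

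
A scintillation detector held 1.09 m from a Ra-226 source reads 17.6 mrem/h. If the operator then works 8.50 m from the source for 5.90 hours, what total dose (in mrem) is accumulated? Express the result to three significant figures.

Applying the 1/r² law, rate at 8.50 m:
17.6 × (1.09/8.50)² = 17.6 × 0.01644 = 0.2893 mrem/h.
Dose = rate × time = 0.2893 mrem/h × 5.900 h = 1.707 mrem.

1.71 mrem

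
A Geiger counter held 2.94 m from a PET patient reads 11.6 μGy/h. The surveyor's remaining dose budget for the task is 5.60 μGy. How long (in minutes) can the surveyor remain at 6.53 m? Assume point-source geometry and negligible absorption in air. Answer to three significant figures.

Using I₁d₁² = I₂d₂², rate at 6.53 m:
(2.94/6.53)² = 0.2027, so 11.6 × 0.2027 = 2.351 μGy/h.
Stay time = 5.60 μGy ÷ 2.351 μGy/h = 2.382 h = 142.9 min.

143 min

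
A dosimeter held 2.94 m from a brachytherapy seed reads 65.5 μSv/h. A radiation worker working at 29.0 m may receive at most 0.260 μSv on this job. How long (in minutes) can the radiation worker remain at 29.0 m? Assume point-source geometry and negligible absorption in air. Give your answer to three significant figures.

23.2 min

By the inverse-square law, rate at 29.0 m:
(2.94/29.0)² = 0.01028, so 65.5 × 0.01028 = 0.6733 μSv/h.
Stay time = 0.260 μSv ÷ 0.6733 μSv/h = 0.3862 h = 23.17 min.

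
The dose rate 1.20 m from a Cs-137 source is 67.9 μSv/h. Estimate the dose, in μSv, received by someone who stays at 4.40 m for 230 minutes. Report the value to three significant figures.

Since intensity falls as 1/r², rate at 4.40 m:
(1.20/4.40)² = 0.07438, so 67.9 × 0.07438 = 5.050 μSv/h.
Dose = rate × time = 5.050 μSv/h × 3.833 h = 19.36 μSv.

19.4 μSv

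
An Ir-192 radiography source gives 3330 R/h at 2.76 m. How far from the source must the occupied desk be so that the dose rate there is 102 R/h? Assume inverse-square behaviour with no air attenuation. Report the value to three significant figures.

15.8 m

Intensity scales as (d₁/d₂)², so d₂ = d₁·√(I₁/I₂).
I₁/I₂ = 3330/102 = 32.65, so d₂ = 2.76 × √32.65 = 15.77 m.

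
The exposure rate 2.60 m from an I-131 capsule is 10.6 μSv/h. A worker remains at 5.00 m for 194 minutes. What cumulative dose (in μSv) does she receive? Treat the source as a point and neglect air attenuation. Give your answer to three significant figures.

9.27 μSv

Using I₁d₁² = I₂d₂², rate at 5.00 m:
(2.60/5.00)² = 0.2704, so 10.6 × 0.2704 = 2.866 μSv/h.
Dose = rate × time = 2.866 μSv/h × 3.233 h = 9.266 μSv.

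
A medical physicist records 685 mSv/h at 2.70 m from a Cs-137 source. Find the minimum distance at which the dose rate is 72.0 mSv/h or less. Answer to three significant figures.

By the inverse-square law, d₂ = d₁·√(I₁/I₂).
I₁/I₂ = 685/72.0 = 9.514, so d₂ = 2.70 × √9.514 = 8.328 m.

8.33 m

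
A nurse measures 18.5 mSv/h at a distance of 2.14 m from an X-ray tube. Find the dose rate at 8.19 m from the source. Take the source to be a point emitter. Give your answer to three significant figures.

1.26 mSv/h

Using I₁d₁² = I₂d₂², the rate at 8.19 m is
(2.14/8.19)² = 0.06827, so 18.5 × 0.06827 = 1.263 mSv/h.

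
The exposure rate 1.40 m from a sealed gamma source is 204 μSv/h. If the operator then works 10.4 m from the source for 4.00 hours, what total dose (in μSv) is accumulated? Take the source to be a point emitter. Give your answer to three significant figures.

Since intensity falls as 1/r², rate at 10.4 m:
(1.40/10.4)² = 0.01812, so 204 × 0.01812 = 3.696 μSv/h.
Dose = rate × time = 3.696 μSv/h × 4.000 h = 14.78 μSv.

14.8 μSv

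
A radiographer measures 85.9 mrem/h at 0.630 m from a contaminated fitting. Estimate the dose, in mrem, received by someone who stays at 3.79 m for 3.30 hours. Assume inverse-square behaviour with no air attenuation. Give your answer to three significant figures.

Using I₁d₁² = I₂d₂², rate at 3.79 m:
85.9 × (0.630/3.79)² = 85.9 × 0.02763 = 2.373 mrem/h.
Dose = rate × time = 2.373 mrem/h × 3.300 h = 7.831 mrem.

7.83 mrem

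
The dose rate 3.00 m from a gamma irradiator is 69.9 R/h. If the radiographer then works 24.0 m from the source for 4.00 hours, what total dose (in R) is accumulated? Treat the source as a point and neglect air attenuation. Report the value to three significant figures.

Intensity scales as (d₁/d₂)², so rate at 24.0 m:
(3.00/24.0)² = 0.01562, so 69.9 × 0.01562 = 1.092 R/h.
Dose = rate × time = 1.092 R/h × 4.000 h = 4.368 R.

4.37 R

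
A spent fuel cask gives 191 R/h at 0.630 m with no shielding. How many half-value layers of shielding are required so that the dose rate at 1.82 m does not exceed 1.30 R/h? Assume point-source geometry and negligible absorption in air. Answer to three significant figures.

4.14 half-value layers

At 1.82 m, distance alone gives 191 × (0.630/1.82)² = 191 × 0.1198 = 22.88 R/h.
Further attenuation needed: 22.88/1.30 = 17.60.
n = log₂(17.60) = 4.138 half-value layers.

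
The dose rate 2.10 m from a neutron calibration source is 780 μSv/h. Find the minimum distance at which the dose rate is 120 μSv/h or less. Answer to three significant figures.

5.35 m

Intensity scales as (d₁/d₂)², so d₂ = d₁·√(I₁/I₂).
I₁/I₂ = 780/120 = 6.500, so d₂ = 2.10 × √6.500 = 5.354 m.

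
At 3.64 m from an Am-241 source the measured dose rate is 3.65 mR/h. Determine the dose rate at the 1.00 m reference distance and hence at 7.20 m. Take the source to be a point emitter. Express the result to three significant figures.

Intensity scales as (d₁/d₂)², so
At 1.00 m: 3.65 × (3.64/1.00)² = 3.65 × 13.25 = 48.36 mR/h
At 7.20 m: (1.00/7.20)² = 0.01929, so 48.36 × 0.01929 = 0.9329 mR/h.

48.4 mR/h; 0.933 mR/h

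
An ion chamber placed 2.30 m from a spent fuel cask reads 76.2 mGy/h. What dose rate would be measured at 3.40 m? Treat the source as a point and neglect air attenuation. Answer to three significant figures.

34.9 mGy/h

By the inverse-square law, scaling from 2.30 m to 3.40 m:
(2.30/3.40)² = 0.4576, so 76.2 × 0.4576 = 34.87 mGy/h.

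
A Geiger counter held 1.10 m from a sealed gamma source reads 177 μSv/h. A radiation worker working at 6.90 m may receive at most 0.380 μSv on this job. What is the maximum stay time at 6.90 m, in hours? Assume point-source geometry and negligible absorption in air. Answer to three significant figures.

Since intensity falls as 1/r², rate at 6.90 m:
(1.10/6.90)² = 0.02541, so 177 × 0.02541 = 4.498 μSv/h.
Stay time = 0.380 μSv ÷ 4.498 μSv/h = 0.08448 h.

0.0845 h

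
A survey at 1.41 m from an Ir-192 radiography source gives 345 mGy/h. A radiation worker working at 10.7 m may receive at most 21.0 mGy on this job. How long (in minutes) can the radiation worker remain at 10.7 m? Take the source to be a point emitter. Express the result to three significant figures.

By the inverse-square law, rate at 10.7 m:
(1.41/10.7)² = 0.01736, so 345 × 0.01736 = 5.989 mGy/h.
Stay time = 21.0 mGy ÷ 5.989 mGy/h = 3.506 h = 210.4 min.

210 min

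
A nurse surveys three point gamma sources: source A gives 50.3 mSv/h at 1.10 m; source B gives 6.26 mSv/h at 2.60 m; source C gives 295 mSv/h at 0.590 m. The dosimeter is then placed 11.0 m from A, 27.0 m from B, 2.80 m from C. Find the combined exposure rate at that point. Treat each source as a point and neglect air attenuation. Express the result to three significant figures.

13.7 mSv/h

Each source contributes Iᵢ·(dᵢ/rᵢ)²; contributions add.
A: 50.3 × (1.10/11.0)² = 0.5030 mSv/h
B: 6.26 × (2.60/27.0)² = 0.05805 mSv/h
C: 295 × (0.590/2.80)² = 13.10 mSv/h
Total = 0.5030 + 0.05805 + 13.10 = 13.66 mSv/h.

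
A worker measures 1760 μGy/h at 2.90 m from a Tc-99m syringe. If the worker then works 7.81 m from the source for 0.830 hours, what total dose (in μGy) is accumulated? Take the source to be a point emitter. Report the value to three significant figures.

Intensity scales as (d₁/d₂)², so rate at 7.81 m:
1760 × (2.90/7.81)² = 1760 × 0.1379 = 242.7 μGy/h.
Dose = rate × time = 242.7 μGy/h × 0.8300 h = 201.4 μGy.

201 μGy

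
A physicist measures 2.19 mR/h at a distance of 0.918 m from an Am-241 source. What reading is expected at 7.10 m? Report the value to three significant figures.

0.0366 mR/h

By the inverse-square law, the rate at 7.10 m is
2.19 × (0.918/7.10)² = 2.19 × 0.01672 = 0.03662 mR/h.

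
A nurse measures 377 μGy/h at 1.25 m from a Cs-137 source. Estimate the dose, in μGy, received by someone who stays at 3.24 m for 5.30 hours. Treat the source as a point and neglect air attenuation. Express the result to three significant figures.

Since intensity falls as 1/r², rate at 3.24 m:
377 × (1.25/3.24)² = 377 × 0.1488 = 56.10 μGy/h.
Dose = rate × time = 56.10 μGy/h × 5.300 h = 297.3 μGy.

297 μGy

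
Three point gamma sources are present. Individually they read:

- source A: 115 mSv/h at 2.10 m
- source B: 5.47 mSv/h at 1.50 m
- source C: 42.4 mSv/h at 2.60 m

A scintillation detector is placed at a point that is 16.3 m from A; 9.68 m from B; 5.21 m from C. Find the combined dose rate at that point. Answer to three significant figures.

Each source contributes Iᵢ·(dᵢ/rᵢ)²; contributions add.
A: 115 × (2.10/16.3)² = 1.909 mSv/h
B: 5.47 × (1.50/9.68)² = 0.1313 mSv/h
C: 42.4 × (2.60/5.21)² = 10.56 mSv/h
Total = 1.909 + 0.1313 + 10.56 = 12.60 mSv/h.

12.6 mSv/h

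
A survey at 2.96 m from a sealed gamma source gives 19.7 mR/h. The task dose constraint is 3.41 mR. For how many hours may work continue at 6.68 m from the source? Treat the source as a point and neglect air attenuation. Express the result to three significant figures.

Intensity scales as (d₁/d₂)², so rate at 6.68 m:
(2.96/6.68)² = 0.1963, so 19.7 × 0.1963 = 3.867 mR/h.
Stay time = 3.41 mR ÷ 3.867 mR/h = 0.8818 h.

0.882 h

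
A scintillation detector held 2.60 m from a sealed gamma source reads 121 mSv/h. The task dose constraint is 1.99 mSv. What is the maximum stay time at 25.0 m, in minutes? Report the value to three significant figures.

Since intensity falls as 1/r², rate at 25.0 m:
(2.60/25.0)² = 0.01082, so 121 × 0.01082 = 1.309 mSv/h.
Stay time = 1.99 mSv ÷ 1.309 mSv/h = 1.520 h = 91.20 min.

91.2 min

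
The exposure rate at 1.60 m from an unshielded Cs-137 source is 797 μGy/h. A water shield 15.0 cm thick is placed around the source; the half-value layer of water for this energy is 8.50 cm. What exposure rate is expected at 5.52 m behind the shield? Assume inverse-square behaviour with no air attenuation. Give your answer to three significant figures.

19.7 μGy/h

Distance alone: (1.60/5.52)² = 0.08402, so 797 × 0.08402 = 66.96 μGy/h.
Shield: 15.0/8.50 = 1.765 half-value layers → attenuation 2^(−1.765) = 0.2942.
Combined: 66.96 × 0.2942 = 19.70 μGy/h.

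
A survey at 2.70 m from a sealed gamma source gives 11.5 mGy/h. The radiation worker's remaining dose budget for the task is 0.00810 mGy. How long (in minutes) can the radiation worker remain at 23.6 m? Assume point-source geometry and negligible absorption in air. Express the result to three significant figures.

Applying the 1/r² law, rate at 23.6 m:
(2.70/23.6)² = 0.01309, so 11.5 × 0.01309 = 0.1505 mGy/h.
Stay time = 0.00810 mGy ÷ 0.1505 mGy/h = 0.05382 h = 3.229 min.

3.23 min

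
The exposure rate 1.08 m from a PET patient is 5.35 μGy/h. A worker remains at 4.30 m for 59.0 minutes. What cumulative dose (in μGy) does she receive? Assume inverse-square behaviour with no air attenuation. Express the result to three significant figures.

Using I₁d₁² = I₂d₂², rate at 4.30 m:
(1.08/4.30)² = 0.06308, so 5.35 × 0.06308 = 0.3375 μGy/h.
Dose = rate × time = 0.3375 μGy/h × 0.9833 h = 0.3319 μGy.

0.332 μGy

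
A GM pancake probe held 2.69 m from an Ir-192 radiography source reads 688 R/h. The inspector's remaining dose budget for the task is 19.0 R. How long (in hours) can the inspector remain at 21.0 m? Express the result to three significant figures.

1.68 h

Intensity scales as (d₁/d₂)², so rate at 21.0 m:
688 × (2.69/21.0)² = 688 × 0.01641 = 11.29 R/h.
Stay time = 19.0 R ÷ 11.29 R/h = 1.683 h.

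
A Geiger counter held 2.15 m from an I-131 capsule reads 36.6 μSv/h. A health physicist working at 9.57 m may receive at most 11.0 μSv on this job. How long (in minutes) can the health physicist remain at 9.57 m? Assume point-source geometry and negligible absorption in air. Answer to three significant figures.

357 min

Using I₁d₁² = I₂d₂², rate at 9.57 m:
(2.15/9.57)² = 0.05047, so 36.6 × 0.05047 = 1.847 μSv/h.
Stay time = 11.0 μSv ÷ 1.847 μSv/h = 5.956 h = 357.4 min.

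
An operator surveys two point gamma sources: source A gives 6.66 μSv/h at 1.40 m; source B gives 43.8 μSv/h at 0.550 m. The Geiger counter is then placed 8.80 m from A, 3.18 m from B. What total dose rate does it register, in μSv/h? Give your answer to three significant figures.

By superposition, sum each source's inverse-square contribution:
A: 6.66 × (1.40/8.80)² = 0.1686 μSv/h
B: 43.8 × (0.550/3.18)² = 1.310 μSv/h
Total = 0.1686 + 1.310 = 1.479 μSv/h.

1.48 μSv/h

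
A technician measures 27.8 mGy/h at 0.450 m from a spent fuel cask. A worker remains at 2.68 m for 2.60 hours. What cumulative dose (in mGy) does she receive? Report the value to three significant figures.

Using I₁d₁² = I₂d₂², rate at 2.68 m:
27.8 × (0.450/2.68)² = 27.8 × 0.02819 = 0.7837 mGy/h.
Dose = rate × time = 0.7837 mGy/h × 2.600 h = 2.038 mGy.

2.04 mGy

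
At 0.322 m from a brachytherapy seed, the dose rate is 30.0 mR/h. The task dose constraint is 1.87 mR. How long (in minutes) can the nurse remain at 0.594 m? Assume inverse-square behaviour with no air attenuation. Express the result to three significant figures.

12.7 min

Intensity scales as (d₁/d₂)², so rate at 0.594 m:
30.0 × (0.322/0.594)² = 30.0 × 0.2939 = 8.817 mR/h.
Stay time = 1.87 mR ÷ 8.817 mR/h = 0.2121 h = 12.73 min.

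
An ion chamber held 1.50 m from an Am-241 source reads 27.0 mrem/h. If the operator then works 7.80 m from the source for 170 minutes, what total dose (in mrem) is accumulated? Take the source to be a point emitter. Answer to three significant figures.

Intensity scales as (d₁/d₂)², so rate at 7.80 m:
(1.50/7.80)² = 0.03698, so 27.0 × 0.03698 = 0.9985 mrem/h.
Dose = rate × time = 0.9985 mrem/h × 2.833 h = 2.829 mrem.

2.83 mrem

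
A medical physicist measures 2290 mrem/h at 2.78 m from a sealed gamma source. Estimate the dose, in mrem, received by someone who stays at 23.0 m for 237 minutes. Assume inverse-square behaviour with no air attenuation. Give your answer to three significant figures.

By the inverse-square law, rate at 23.0 m:
2290 × (2.78/23.0)² = 2290 × 0.01461 = 33.46 mrem/h.
Dose = rate × time = 33.46 mrem/h × 3.950 h = 132.2 mrem.

132 mrem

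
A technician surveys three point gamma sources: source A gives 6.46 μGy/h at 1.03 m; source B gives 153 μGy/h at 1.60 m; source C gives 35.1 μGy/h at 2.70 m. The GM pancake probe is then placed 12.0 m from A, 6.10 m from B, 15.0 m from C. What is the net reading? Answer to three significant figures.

Each source contributes Iᵢ·(dᵢ/rᵢ)²; contributions add.
A: 6.46 × (1.03/12.0)² = 0.04759 μGy/h
B: 153 × (1.60/6.10)² = 10.53 μGy/h
C: 35.1 × (2.70/15.0)² = 1.137 μGy/h
Total = 0.04759 + 10.53 + 1.137 = 11.71 μGy/h.

11.7 μGy/h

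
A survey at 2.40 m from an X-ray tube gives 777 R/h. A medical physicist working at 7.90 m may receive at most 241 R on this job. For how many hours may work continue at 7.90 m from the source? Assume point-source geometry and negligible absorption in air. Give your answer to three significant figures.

3.36 h

Applying the 1/r² law, rate at 7.90 m:
(2.40/7.90)² = 0.09229, so 777 × 0.09229 = 71.71 R/h.
Stay time = 241 R ÷ 71.71 R/h = 3.361 h.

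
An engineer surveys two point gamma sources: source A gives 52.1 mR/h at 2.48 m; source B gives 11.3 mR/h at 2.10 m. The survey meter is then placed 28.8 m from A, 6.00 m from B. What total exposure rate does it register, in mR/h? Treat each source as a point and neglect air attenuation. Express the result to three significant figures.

1.77 mR/h

By superposition, sum each source's inverse-square contribution:
A: 52.1 × (2.48/28.8)² = 0.3863 mR/h
B: 11.3 × (2.10/6.00)² = 1.384 mR/h
Total = 0.3863 + 1.384 = 1.770 mR/h.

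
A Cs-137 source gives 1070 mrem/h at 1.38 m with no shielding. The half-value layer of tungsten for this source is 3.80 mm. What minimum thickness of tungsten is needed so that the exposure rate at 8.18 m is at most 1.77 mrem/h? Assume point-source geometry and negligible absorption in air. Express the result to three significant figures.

At 8.18 m, distance alone gives (1.38/8.18)² = 0.02846, so 1070 × 0.02846 = 30.45 mrem/h.
Further attenuation needed: 30.45/1.77 = 17.20.
n = log₂(17.20) = 4.104 half-value layers.
Thickness = 4.104 × 3.80 mm = 15.60 mm.

15.6 mm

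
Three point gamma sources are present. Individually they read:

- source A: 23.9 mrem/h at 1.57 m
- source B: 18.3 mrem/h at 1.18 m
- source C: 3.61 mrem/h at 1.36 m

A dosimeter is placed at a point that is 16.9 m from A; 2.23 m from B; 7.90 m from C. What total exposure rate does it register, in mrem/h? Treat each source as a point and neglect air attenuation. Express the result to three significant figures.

5.44 mrem/h

By superposition, sum each source's inverse-square contribution:
A: 23.9 × (1.57/16.9)² = 0.2063 mrem/h
B: 18.3 × (1.18/2.23)² = 5.124 mrem/h
C: 3.61 × (1.36/7.90)² = 0.1070 mrem/h
Total = 0.2063 + 5.124 + 0.1070 = 5.437 mrem/h.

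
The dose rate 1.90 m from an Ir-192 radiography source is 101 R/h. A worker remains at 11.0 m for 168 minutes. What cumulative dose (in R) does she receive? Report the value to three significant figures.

8.44 R

By the inverse-square law, rate at 11.0 m:
(1.90/11.0)² = 0.02983, so 101 × 0.02983 = 3.013 R/h.
Dose = rate × time = 3.013 R/h × 2.800 h = 8.436 R.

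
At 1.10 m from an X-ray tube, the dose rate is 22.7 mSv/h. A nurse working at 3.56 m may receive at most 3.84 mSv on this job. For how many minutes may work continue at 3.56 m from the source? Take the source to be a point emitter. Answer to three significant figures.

106 min

Intensity scales as (d₁/d₂)², so rate at 3.56 m:
22.7 × (1.10/3.56)² = 22.7 × 0.09547 = 2.167 mSv/h.
Stay time = 3.84 mSv ÷ 2.167 mSv/h = 1.772 h = 106.3 min.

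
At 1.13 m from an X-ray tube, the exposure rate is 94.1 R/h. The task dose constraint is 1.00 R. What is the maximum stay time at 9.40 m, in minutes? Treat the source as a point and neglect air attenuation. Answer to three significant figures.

44.1 min

By the inverse-square law, rate at 9.40 m:
(1.13/9.40)² = 0.01445, so 94.1 × 0.01445 = 1.360 R/h.
Stay time = 1.00 R ÷ 1.360 R/h = 0.7353 h = 44.12 min.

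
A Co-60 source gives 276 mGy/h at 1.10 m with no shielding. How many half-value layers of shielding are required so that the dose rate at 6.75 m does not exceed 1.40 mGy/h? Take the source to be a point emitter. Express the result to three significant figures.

At 6.75 m, distance alone gives (1.10/6.75)² = 0.02656, so 276 × 0.02656 = 7.331 mGy/h.
Further attenuation needed: 7.331/1.40 = 5.236.
n = log₂(5.236) = 2.388 half-value layers.

2.39 half-value layers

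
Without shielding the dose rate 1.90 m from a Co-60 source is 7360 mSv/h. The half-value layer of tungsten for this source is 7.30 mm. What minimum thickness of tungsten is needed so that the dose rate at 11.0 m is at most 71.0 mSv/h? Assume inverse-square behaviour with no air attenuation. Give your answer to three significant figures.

11.9 mm

At 11.0 m, distance alone gives 7360 × (1.90/11.0)² = 7360 × 0.02983 = 219.5 mSv/h.
Further attenuation needed: 219.5/71.0 = 3.092.
n = log₂(3.092) = 1.629 half-value layers.
Thickness = 1.629 × 7.30 mm = 11.89 mm.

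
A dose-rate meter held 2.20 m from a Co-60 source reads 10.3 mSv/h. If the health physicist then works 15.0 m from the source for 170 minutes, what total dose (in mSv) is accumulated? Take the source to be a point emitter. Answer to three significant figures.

0.628 mSv

By the inverse-square law, rate at 15.0 m:
10.3 × (2.20/15.0)² = 10.3 × 0.02151 = 0.2216 mSv/h.
Dose = rate × time = 0.2216 mSv/h × 2.833 h = 0.6278 mSv.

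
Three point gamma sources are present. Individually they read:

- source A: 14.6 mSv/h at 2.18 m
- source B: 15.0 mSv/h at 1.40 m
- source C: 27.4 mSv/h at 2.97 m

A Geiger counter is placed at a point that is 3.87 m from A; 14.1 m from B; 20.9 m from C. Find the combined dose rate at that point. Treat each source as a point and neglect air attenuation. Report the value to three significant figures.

5.33 mSv/h

By superposition, sum each source's inverse-square contribution:
A: 14.6 × (2.18/3.87)² = 4.633 mSv/h
B: 15.0 × (1.40/14.1)² = 0.1479 mSv/h
C: 27.4 × (2.97/20.9)² = 0.5533 mSv/h
Total = 4.633 + 0.1479 + 0.5533 = 5.334 mSv/h.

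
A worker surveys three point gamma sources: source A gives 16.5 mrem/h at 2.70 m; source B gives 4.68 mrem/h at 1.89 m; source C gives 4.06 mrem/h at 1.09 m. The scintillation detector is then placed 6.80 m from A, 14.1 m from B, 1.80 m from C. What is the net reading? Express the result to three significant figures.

By superposition, sum each source's inverse-square contribution:
A: 16.5 × (2.70/6.80)² = 2.601 mrem/h
B: 4.68 × (1.89/14.1)² = 0.08409 mrem/h
C: 4.06 × (1.09/1.80)² = 1.489 mrem/h
Total = 2.601 + 0.08409 + 1.489 = 4.174 mrem/h.

4.17 mrem/h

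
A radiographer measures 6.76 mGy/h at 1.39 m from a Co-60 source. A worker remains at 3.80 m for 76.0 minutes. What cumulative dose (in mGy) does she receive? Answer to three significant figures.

Applying the 1/r² law, rate at 3.80 m:
(1.39/3.80)² = 0.1338, so 6.76 × 0.1338 = 0.9045 mGy/h.
Dose = rate × time = 0.9045 mGy/h × 1.267 h = 1.146 mGy.

1.15 mGy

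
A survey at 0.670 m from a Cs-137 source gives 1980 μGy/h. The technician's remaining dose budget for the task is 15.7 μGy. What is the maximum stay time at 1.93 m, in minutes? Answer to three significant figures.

3.95 min

Intensity scales as (d₁/d₂)², so rate at 1.93 m:
1980 × (0.670/1.93)² = 1980 × 0.1205 = 238.6 μGy/h.
Stay time = 15.7 μGy ÷ 238.6 μGy/h = 0.06580 h = 3.948 min.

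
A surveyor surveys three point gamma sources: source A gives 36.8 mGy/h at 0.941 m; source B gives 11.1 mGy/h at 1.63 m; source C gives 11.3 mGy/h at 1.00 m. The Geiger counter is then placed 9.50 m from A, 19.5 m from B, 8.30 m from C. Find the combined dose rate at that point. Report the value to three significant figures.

By superposition, sum each source's inverse-square contribution:
A: 36.8 × (0.941/9.50)² = 0.3611 mGy/h
B: 11.1 × (1.63/19.5)² = 0.07756 mGy/h
C: 11.3 × (1.00/8.30)² = 0.1640 mGy/h
Total = 0.3611 + 0.07756 + 0.1640 = 0.6027 mGy/h.

0.603 mGy/h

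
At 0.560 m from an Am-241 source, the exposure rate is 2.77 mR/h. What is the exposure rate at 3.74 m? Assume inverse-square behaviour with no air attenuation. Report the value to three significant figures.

0.0621 mR/h

Since intensity falls as 1/r², the rate at 3.74 m is
(0.560/3.74)² = 0.02242, so 2.77 × 0.02242 = 0.06210 mR/h.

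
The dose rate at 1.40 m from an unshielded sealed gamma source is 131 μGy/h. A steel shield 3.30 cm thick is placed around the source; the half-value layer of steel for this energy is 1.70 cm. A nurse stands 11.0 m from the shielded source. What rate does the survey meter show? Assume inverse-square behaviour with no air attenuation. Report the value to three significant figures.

0.553 μGy/h

Distance alone: (1.40/11.0)² = 0.01620, so 131 × 0.01620 = 2.122 μGy/h.
Shield: 3.30/1.70 = 1.941 half-value layers → attenuation 2^(−1.941) = 0.2604.
Combined: 2.122 × 0.2604 = 0.5526 μGy/h.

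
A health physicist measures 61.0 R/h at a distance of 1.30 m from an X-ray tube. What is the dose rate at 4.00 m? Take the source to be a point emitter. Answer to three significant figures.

Using I₁d₁² = I₂d₂², the rate at 4.00 m is
(1.30/4.00)² = 0.1056, so 61.0 × 0.1056 = 6.442 R/h.

6.44 R/h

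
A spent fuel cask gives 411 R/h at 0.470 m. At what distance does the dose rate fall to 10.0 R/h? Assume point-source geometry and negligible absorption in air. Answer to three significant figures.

Intensity scales as (d₁/d₂)², so d₂ = d₁·√(I₁/I₂).
I₁/I₂ = 411/10.0 = 41.10, so d₂ = 0.470 × √41.10 = 3.013 m.

3.01 m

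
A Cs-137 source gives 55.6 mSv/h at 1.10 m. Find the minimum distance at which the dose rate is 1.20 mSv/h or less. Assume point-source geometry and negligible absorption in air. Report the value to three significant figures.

Applying the 1/r² law, d₂ = d₁·√(I₁/I₂).
I₁/I₂ = 55.6/1.20 = 46.33, so d₂ = 1.10 × √46.33 = 7.487 m.

7.49 m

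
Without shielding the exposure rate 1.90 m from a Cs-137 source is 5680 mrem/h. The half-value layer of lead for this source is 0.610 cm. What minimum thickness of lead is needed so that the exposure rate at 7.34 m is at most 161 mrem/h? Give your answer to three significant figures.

At 7.34 m, distance alone gives 5680 × (1.90/7.34)² = 5680 × 0.06701 = 380.6 mrem/h.
Further attenuation needed: 380.6/161 = 2.364.
n = log₂(2.364) = 1.241 half-value layers.
Thickness = 1.241 × 0.610 cm = 0.7570 cm.

0.757 cm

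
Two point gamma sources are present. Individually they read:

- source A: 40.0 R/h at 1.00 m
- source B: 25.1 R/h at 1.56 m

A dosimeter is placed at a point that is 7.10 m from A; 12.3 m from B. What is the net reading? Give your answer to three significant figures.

By superposition, sum each source's inverse-square contribution:
A: 40.0 × (1.00/7.10)² = 0.7935 R/h
B: 25.1 × (1.56/12.3)² = 0.4038 R/h
Total = 0.7935 + 0.4038 = 1.197 R/h.

1.20 R/h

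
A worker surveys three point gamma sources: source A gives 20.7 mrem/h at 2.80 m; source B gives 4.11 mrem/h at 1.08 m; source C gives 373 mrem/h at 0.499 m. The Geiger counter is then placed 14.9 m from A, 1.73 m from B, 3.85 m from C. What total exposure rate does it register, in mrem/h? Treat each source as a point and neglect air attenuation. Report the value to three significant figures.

By superposition, sum each source's inverse-square contribution:
A: 20.7 × (2.80/14.9)² = 0.7310 mrem/h
B: 4.11 × (1.08/1.73)² = 1.602 mrem/h
C: 373 × (0.499/3.85)² = 6.266 mrem/h
Total = 0.7310 + 1.602 + 6.266 = 8.599 mrem/h.

8.60 mrem/h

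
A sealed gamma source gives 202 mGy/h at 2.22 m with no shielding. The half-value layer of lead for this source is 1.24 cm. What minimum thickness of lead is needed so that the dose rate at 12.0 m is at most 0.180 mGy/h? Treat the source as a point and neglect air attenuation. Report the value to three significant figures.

At 12.0 m, distance alone gives (2.22/12.0)² = 0.03423, so 202 × 0.03423 = 6.914 mGy/h.
Further attenuation needed: 6.914/0.180 = 38.41.
n = log₂(38.41) = 5.263 half-value layers.
Thickness = 5.263 × 1.24 cm = 6.526 cm.

6.53 cm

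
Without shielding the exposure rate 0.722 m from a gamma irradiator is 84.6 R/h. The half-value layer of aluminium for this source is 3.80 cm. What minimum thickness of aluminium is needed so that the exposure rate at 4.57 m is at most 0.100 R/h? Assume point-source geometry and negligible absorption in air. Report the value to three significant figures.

At 4.57 m, distance alone gives (0.722/4.57)² = 0.02496, so 84.6 × 0.02496 = 2.112 R/h.
Further attenuation needed: 2.112/0.100 = 21.12.
n = log₂(21.12) = 4.401 half-value layers.
Thickness = 4.401 × 3.80 cm = 16.72 cm.

16.7 cm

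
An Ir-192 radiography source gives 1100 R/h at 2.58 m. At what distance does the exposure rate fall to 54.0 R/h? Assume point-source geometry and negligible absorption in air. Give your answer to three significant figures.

Intensity scales as (d₁/d₂)², so d₂ = d₁·√(I₁/I₂).
I₁/I₂ = 1100/54.0 = 20.37, so d₂ = 2.58 × √20.37 = 11.64 m.

11.6 m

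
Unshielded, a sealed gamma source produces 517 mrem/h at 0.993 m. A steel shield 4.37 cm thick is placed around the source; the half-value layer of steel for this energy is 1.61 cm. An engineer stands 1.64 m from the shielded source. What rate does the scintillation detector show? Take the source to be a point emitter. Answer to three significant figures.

Distance alone: (0.993/1.64)² = 0.3666, so 517 × 0.3666 = 189.5 mrem/h.
Shield: 4.37/1.61 = 2.714 half-value layers → attenuation 2^(−2.714) = 0.1524.
Combined: 189.5 × 0.1524 = 28.88 mrem/h.

28.9 mrem/h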